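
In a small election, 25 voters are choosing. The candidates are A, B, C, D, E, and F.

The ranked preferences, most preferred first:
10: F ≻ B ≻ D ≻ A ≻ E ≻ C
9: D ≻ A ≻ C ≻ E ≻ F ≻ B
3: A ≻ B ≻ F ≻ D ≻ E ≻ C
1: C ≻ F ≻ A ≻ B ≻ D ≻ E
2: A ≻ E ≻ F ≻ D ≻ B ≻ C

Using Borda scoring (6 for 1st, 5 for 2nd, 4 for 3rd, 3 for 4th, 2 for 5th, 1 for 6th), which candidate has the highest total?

A: 10×3 + 9×5 + 3×6 + 1×4 + 2×6 = 109
B: 10×5 + 9×1 + 3×5 + 1×3 + 2×2 = 81
C: 10×1 + 9×4 + 3×1 + 1×6 + 2×1 = 57
D: 10×4 + 9×6 + 3×3 + 1×2 + 2×3 = 111
E: 10×2 + 9×3 + 3×2 + 1×1 + 2×5 = 64
F: 10×6 + 9×2 + 3×4 + 1×5 + 2×4 = 103

D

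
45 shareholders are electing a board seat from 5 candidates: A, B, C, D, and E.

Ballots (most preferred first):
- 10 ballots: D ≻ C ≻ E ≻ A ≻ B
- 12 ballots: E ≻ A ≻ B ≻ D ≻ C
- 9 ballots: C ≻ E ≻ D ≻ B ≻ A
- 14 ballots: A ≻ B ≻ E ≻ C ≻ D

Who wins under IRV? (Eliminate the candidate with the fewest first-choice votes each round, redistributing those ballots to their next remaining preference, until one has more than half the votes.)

E

Round 1: A 14, B 0, C 9, D 10, E 12. B eliminated.
Round 2: A 14, C 9, D 10, E 12. C eliminated.
Round 3: A 14, D 10, E 21. D eliminated.
Round 4: A 14, E 31. E has a majority (≥23).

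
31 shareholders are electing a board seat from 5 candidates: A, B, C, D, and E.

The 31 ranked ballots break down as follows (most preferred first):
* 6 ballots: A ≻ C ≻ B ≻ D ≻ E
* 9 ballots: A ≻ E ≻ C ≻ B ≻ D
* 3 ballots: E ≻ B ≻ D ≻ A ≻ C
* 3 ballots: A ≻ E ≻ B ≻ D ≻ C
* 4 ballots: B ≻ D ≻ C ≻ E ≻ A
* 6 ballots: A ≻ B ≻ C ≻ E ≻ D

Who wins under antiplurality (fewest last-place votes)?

Last-place votes: A 4, B 0, C 6, D 15, E 6.

B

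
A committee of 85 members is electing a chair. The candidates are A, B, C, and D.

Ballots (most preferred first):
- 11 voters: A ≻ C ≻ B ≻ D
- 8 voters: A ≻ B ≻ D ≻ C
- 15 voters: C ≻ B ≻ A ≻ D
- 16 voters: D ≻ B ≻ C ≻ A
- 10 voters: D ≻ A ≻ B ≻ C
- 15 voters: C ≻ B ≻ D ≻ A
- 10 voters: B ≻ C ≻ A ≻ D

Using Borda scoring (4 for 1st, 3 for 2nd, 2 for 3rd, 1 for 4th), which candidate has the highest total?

A: 11×4 + 8×4 + 15×2 + 16×1 + 10×3 + 15×1 + 10×2 = 187
B: 11×2 + 8×3 + 15×3 + 16×3 + 10×2 + 15×3 + 10×4 = 244
C: 11×3 + 8×1 + 15×4 + 16×2 + 10×1 + 15×4 + 10×3 = 233
D: 11×1 + 8×2 + 15×1 + 16×4 + 10×4 + 15×2 + 10×1 = 186

B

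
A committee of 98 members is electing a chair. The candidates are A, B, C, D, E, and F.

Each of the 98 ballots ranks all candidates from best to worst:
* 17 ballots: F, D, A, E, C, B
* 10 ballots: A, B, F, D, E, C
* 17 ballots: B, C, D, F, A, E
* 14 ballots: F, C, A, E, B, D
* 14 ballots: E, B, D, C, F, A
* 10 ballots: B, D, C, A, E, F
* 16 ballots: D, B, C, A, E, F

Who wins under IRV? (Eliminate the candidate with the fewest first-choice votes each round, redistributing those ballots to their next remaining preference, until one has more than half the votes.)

Round 1: A 10, B 27, C 0, D 16, E 14, F 31. C eliminated.
Round 2: A 10, B 27, D 16, E 14, F 31. A eliminated.
Round 3: B 37, D 16, E 14, F 31. E eliminated.
Round 4: B 51, D 16, F 31. B has a majority (≥50).

B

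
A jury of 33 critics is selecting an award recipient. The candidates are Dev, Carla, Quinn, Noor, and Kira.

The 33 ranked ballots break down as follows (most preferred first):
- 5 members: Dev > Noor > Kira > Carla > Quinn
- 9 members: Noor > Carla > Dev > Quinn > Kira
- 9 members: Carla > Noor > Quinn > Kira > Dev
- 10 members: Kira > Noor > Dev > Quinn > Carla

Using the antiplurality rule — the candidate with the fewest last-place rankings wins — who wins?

Noor

Last-place votes: Dev 9, Carla 10, Quinn 5, Noor 0, Kira 9.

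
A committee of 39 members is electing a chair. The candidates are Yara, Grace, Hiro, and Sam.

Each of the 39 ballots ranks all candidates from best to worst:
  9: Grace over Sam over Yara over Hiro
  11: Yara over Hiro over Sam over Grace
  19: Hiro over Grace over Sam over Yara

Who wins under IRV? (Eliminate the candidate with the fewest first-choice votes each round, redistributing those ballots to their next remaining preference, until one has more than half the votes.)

Round 1: Yara 11, Grace 9, Hiro 19, Sam 0. Sam eliminated.
Round 2: Yara 11, Grace 9, Hiro 19. Grace eliminated.
Round 3: Yara 20, Hiro 19. Yara has a majority (≥20).

Yara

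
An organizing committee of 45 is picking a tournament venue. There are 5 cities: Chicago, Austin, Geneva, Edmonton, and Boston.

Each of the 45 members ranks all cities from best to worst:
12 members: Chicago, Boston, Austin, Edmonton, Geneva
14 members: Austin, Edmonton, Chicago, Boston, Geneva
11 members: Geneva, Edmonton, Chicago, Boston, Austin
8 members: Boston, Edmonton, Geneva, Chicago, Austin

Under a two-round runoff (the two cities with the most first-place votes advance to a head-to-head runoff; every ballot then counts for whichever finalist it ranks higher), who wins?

Chicago

Round 1 first-place votes: Chicago 12, Austin 14, Geneva 11, Edmonton 0, Boston 8. Austin and Chicago advance.
Runoff: Austin is ranked above Chicago on 14 ballots, Chicago above Austin on 31.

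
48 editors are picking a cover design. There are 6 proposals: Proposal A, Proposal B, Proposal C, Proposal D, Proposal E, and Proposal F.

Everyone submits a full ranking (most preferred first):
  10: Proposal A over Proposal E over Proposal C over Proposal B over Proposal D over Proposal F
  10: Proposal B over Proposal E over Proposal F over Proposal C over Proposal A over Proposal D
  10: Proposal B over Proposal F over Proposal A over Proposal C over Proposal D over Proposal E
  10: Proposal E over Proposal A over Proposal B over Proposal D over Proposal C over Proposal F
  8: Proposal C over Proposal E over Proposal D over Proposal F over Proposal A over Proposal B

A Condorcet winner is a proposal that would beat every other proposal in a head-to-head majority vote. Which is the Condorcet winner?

Proposal E

Proposal E vs Proposal A: 28–20
Proposal E vs Proposal B: 28–20
Proposal E vs Proposal C: 30–18
Proposal E vs Proposal D: 38–10
Proposal E vs Proposal F: 38–10
Proposal E beats every other proposal.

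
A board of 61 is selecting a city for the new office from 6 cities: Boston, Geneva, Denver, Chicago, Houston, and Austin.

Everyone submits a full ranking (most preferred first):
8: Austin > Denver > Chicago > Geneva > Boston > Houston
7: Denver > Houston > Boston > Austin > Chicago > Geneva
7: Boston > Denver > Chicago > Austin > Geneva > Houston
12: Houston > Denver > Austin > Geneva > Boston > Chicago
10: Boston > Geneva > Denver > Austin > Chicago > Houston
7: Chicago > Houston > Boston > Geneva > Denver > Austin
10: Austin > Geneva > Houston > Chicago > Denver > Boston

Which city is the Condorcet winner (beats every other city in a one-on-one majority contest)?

Denver

Denver vs Boston: 37–24
Denver vs Geneva: 34–27
Denver vs Chicago: 44–17
Denver vs Houston: 32–29
Denver vs Austin: 43–18
Denver beats every other city.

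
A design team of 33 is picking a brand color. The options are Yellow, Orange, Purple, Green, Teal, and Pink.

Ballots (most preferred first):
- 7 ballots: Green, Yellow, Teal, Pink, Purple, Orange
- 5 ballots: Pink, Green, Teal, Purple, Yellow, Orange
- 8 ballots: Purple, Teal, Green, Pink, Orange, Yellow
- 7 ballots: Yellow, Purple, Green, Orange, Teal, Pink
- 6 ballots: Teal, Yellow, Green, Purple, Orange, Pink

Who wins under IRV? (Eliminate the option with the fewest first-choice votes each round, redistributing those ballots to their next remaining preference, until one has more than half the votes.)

Round 1: Yellow 7, Orange 0, Purple 8, Green 7, Teal 6, Pink 5. Orange eliminated.
Round 2: Yellow 7, Purple 8, Green 7, Teal 6, Pink 5. Pink eliminated.
Round 3: Yellow 7, Purple 8, Green 12, Teal 6. Teal eliminated.
Round 4: Yellow 13, Purple 8, Green 12. Purple eliminated.
Round 5: Yellow 13, Green 20. Green has a majority (≥17).

Green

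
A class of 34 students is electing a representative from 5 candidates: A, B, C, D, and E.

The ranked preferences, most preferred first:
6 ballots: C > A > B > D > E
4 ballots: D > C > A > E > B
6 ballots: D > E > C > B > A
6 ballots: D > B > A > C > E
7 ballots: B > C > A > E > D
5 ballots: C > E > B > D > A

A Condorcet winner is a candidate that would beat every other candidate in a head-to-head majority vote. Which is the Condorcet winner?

C vs A: 28–6
C vs B: 21–13
C vs D: 18–16
C vs E: 28–6
C beats every other candidate.

C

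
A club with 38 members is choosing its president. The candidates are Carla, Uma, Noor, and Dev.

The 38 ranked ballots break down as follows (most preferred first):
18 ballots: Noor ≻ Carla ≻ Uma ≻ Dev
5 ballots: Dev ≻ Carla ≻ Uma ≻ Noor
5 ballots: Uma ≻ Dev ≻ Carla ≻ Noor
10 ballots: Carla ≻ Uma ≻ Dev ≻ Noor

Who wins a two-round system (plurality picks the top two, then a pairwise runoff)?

Carla

Round 1 first-place votes: Carla 10, Uma 5, Noor 18, Dev 5. Noor and Carla advance.
Runoff: Noor is ranked above Carla on 18 ballots, Carla above Noor on 20.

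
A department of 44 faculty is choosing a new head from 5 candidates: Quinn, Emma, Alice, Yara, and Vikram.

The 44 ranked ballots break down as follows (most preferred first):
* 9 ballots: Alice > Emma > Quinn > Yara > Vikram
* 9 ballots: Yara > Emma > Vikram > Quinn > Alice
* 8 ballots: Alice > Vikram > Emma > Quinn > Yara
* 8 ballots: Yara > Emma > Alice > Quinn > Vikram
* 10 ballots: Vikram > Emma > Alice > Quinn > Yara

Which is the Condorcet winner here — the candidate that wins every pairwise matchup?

Emma

Emma vs Quinn: 44–0
Emma vs Alice: 27–17
Emma vs Yara: 27–17
Emma vs Vikram: 26–18
Emma beats every other candidate.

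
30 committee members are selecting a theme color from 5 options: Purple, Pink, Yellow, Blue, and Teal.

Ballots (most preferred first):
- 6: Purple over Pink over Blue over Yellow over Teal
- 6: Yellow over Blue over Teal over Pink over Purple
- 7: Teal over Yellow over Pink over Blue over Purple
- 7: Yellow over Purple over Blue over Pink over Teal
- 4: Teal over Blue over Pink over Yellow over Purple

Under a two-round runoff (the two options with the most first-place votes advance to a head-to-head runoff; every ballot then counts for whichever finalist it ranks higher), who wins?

Yellow

Round 1 first-place votes: Purple 6, Pink 0, Yellow 13, Blue 0, Teal 11. Yellow and Teal advance.
Runoff: Yellow is ranked above Teal on 19 ballots, Teal above Yellow on 11.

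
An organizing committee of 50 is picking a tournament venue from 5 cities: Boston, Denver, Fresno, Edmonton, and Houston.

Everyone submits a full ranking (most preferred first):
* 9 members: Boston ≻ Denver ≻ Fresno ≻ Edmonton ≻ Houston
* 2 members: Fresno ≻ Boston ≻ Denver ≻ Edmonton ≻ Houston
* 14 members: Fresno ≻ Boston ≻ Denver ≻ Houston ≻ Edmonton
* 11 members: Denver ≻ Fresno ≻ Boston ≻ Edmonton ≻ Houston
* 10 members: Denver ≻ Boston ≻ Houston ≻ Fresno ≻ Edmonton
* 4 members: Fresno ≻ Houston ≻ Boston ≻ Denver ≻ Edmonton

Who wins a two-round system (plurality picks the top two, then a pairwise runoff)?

Denver

Round 1 first-place votes: Boston 9, Denver 21, Fresno 20, Edmonton 0, Houston 0. Denver and Fresno advance.
Runoff: Denver is ranked above Fresno on 30 ballots, Fresno above Denver on 20.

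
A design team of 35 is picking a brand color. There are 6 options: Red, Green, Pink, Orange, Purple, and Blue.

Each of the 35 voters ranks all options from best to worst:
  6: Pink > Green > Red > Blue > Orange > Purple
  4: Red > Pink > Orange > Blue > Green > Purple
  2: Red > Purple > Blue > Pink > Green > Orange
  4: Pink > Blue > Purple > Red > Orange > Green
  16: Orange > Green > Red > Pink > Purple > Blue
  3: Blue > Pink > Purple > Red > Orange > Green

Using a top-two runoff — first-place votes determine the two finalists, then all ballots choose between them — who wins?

Pink

Round 1 first-place votes: Red 6, Green 0, Pink 10, Orange 16, Purple 0, Blue 3. Orange and Pink advance.
Runoff: Orange is ranked above Pink on 16 ballots, Pink above Orange on 19.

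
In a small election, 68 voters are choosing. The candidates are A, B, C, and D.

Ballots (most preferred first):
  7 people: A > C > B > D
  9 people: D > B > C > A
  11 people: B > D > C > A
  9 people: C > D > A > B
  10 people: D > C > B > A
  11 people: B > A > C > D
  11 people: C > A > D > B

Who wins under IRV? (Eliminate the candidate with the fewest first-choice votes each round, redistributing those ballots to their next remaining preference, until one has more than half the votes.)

Round 1: A 7, B 22, C 20, D 19. A eliminated.
Round 2: B 22, C 27, D 19. D eliminated.
Round 3: B 31, C 37. C has a majority (≥35).

C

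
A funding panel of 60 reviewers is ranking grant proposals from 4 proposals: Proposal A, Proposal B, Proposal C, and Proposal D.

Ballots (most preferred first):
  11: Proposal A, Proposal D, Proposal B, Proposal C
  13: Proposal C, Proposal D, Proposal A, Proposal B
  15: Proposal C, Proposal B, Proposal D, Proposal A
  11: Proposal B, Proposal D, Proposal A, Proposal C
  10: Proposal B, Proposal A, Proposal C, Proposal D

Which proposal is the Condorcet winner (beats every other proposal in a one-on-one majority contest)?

Proposal B vs Proposal A: 36–24
Proposal B vs Proposal C: 32–28
Proposal B vs Proposal D: 36–24
Proposal B beats every other proposal.

Proposal B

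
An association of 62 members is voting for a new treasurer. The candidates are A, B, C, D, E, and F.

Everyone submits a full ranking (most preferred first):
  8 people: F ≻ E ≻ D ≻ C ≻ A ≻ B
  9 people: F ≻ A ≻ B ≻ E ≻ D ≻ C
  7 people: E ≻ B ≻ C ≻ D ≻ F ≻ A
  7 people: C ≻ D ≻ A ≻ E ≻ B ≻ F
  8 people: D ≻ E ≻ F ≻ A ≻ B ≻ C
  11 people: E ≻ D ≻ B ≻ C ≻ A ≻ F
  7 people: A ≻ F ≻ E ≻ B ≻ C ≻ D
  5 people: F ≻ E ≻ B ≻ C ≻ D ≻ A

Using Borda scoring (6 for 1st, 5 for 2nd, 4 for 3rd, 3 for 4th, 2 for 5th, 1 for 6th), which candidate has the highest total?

E

A: 8×2 + 9×5 + 7×1 + 7×4 + 8×3 + 11×2 + 7×6 + 5×1 = 189
B: 8×1 + 9×4 + 7×5 + 7×2 + 8×2 + 11×4 + 7×3 + 5×4 = 194
C: 8×3 + 9×1 + 7×4 + 7×6 + 8×1 + 11×3 + 7×2 + 5×3 = 173
D: 8×4 + 9×2 + 7×3 + 7×5 + 8×6 + 11×5 + 7×1 + 5×2 = 226
E: 8×5 + 9×3 + 7×6 + 7×3 + 8×5 + 11×6 + 7×4 + 5×5 = 289
F: 8×6 + 9×6 + 7×2 + 7×1 + 8×4 + 11×1 + 7×5 + 5×6 = 231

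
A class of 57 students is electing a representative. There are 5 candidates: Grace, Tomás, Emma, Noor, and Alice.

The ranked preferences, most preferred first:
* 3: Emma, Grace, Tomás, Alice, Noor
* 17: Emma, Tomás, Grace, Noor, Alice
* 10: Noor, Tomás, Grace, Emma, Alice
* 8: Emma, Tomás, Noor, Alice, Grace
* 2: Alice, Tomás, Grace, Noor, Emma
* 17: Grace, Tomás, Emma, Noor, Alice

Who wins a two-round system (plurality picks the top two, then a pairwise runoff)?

Grace

Round 1 first-place votes: Grace 17, Tomás 0, Emma 28, Noor 10, Alice 2. Emma and Grace advance.
Runoff: Emma is ranked above Grace on 28 ballots, Grace above Emma on 29.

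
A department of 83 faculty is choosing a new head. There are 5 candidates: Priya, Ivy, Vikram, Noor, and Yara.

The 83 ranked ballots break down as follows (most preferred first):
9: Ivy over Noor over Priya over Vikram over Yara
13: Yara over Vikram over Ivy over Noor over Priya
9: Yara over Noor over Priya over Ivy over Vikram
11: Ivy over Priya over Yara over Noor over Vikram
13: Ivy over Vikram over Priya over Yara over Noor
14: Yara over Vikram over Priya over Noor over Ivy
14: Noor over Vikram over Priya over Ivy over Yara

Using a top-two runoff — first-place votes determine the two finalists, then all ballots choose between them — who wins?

Ivy

Round 1 first-place votes: Priya 0, Ivy 33, Vikram 0, Noor 14, Yara 36. Yara and Ivy advance.
Runoff: Yara is ranked above Ivy on 36 ballots, Ivy above Yara on 47.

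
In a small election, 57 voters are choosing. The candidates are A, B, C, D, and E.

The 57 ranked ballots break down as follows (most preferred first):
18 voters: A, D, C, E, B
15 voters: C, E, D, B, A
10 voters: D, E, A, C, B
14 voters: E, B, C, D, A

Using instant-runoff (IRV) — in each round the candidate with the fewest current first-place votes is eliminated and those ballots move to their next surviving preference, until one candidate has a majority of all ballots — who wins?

Round 1: A 18, B 0, C 15, D 10, E 14. B eliminated.
Round 2: A 18, C 15, D 10, E 14. D eliminated.
Round 3: A 18, C 15, E 24. C eliminated.
Round 4: A 18, E 39. E has a majority (≥29).

E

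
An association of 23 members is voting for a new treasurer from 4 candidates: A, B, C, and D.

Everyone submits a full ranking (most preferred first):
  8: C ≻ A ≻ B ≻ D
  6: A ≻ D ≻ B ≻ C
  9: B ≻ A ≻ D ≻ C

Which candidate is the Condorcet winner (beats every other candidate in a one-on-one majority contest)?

A vs B: 14–9
A vs C: 15–8
A vs D: 23–0
A beats every other candidate.

A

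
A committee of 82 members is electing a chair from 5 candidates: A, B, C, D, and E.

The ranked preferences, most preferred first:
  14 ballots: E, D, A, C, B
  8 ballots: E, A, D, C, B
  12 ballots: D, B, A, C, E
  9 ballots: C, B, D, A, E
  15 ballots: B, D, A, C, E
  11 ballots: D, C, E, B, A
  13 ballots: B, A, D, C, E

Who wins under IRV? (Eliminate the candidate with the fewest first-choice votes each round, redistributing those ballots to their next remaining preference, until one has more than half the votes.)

D

Round 1: A 0, B 28, C 9, D 23, E 22. A eliminated.
Round 2: B 28, C 9, D 23, E 22. C eliminated.
Round 3: B 37, D 23, E 22. E eliminated.
Round 4: B 37, D 45. D has a majority (≥42).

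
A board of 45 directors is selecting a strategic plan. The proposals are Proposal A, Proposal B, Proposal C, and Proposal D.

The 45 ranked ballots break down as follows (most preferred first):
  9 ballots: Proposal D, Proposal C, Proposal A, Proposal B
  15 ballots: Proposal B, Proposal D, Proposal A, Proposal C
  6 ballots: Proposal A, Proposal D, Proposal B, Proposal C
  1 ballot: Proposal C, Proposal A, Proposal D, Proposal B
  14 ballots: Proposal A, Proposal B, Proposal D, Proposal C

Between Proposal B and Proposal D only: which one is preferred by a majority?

Proposal B is ranked above Proposal D on 29 ballots; Proposal D above Proposal B on 16.

Proposal B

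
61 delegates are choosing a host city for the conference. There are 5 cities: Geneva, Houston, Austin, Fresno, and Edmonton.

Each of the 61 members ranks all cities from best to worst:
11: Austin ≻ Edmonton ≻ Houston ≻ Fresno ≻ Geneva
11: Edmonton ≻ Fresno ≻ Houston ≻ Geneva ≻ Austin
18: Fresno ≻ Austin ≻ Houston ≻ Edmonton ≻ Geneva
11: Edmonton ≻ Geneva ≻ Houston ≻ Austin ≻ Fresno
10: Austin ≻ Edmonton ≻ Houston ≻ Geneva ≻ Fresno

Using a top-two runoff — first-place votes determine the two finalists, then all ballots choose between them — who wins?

Round 1 first-place votes: Geneva 0, Houston 0, Austin 21, Fresno 18, Edmonton 22. Edmonton and Austin advance.
Runoff: Edmonton is ranked above Austin on 22 ballots, Austin above Edmonton on 39.

Austin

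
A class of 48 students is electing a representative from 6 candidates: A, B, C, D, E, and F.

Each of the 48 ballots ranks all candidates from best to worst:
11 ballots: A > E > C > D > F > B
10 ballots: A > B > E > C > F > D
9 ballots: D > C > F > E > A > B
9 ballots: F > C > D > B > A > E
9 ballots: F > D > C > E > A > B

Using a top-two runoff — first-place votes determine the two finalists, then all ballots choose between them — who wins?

F

Round 1 first-place votes: A 21, B 0, C 0, D 9, E 0, F 18. A and F advance.
Runoff: A is ranked above F on 21 ballots, F above A on 27.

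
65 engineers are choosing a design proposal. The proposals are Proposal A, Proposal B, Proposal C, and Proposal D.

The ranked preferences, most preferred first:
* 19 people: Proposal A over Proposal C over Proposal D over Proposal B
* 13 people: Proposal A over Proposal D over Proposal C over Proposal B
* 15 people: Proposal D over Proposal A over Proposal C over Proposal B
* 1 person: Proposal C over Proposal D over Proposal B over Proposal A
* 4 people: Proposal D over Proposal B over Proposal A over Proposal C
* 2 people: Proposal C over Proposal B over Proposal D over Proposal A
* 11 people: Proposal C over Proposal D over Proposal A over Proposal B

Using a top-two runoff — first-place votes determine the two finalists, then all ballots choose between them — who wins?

Proposal D

Round 1 first-place votes: Proposal A 32, Proposal B 0, Proposal C 14, Proposal D 19. Proposal A and Proposal D advance.
Runoff: Proposal A is ranked above Proposal D on 32 ballots, Proposal D above Proposal A on 33.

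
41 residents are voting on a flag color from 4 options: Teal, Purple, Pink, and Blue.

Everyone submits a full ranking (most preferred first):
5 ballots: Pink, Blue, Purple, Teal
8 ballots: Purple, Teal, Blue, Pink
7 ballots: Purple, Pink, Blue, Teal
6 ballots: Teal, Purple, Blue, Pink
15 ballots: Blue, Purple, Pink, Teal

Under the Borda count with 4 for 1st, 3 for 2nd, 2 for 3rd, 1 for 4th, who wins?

Teal: 5×1 + 8×3 + 7×1 + 6×4 + 15×1 = 75
Purple: 5×2 + 8×4 + 7×4 + 6×3 + 15×3 = 133
Pink: 5×4 + 8×1 + 7×3 + 6×1 + 15×2 = 85
Blue: 5×3 + 8×2 + 7×2 + 6×2 + 15×4 = 117

Purple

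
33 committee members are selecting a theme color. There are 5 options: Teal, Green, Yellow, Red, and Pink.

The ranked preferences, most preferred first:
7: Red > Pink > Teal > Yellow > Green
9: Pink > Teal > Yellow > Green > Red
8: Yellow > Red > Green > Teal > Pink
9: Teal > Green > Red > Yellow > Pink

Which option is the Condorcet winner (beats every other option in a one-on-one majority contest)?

Teal

Teal vs Green: 25–8
Teal vs Yellow: 25–8
Teal vs Red: 18–15
Teal vs Pink: 17–16
Teal beats every other option.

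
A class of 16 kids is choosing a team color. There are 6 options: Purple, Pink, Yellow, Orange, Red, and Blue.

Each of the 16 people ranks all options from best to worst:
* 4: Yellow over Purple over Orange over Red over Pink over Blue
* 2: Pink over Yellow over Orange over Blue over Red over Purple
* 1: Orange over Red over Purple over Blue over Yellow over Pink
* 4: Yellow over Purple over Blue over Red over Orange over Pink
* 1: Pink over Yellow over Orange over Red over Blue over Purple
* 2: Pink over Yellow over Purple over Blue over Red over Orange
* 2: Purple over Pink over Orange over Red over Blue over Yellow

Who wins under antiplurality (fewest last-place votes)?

Red

Last-place votes: Purple 3, Pink 5, Yellow 2, Orange 2, Red 0, Blue 4.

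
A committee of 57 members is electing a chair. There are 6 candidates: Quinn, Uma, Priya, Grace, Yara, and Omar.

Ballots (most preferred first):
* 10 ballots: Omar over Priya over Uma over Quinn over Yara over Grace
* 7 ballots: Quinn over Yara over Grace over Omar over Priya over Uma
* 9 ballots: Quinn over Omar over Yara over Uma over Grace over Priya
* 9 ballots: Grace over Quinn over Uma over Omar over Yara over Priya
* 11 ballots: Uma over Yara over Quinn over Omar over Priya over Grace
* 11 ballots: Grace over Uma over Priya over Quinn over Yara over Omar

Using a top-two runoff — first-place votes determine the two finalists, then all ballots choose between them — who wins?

Round 1 first-place votes: Quinn 16, Uma 11, Priya 0, Grace 20, Yara 0, Omar 10. Grace and Quinn advance.
Runoff: Grace is ranked above Quinn on 20 ballots, Quinn above Grace on 37.

Quinn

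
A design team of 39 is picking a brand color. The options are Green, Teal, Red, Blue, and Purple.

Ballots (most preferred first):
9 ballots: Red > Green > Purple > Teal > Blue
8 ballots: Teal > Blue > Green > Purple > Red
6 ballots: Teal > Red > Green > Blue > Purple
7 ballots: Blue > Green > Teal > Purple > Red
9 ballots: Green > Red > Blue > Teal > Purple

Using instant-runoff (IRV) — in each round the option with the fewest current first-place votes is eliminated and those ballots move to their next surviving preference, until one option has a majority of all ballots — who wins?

Green

Round 1: Green 9, Teal 14, Red 9, Blue 7, Purple 0. Purple eliminated.
Round 2: Green 9, Teal 14, Red 9, Blue 7. Blue eliminated.
Round 3: Green 16, Teal 14, Red 9. Red eliminated.
Round 4: Green 25, Teal 14. Green has a majority (≥20).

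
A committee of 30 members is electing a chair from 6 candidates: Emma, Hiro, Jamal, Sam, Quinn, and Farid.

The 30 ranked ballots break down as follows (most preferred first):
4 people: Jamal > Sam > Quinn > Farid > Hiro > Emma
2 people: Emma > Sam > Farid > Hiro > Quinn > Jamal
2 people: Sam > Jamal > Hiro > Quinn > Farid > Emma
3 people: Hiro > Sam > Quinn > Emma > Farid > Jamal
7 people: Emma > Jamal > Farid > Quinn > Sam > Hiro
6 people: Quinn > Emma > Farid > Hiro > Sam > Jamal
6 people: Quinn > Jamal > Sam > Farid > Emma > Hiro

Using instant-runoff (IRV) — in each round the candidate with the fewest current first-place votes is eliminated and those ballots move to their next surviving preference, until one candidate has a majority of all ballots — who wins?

Quinn

Round 1: Emma 9, Hiro 3, Jamal 4, Sam 2, Quinn 12, Farid 0. Farid eliminated.
Round 2: Emma 9, Hiro 3, Jamal 4, Sam 2, Quinn 12. Sam eliminated.
Round 3: Emma 9, Hiro 3, Jamal 6, Quinn 12. Hiro eliminated.
Round 4: Emma 9, Jamal 6, Quinn 15. Jamal eliminated.
Round 5: Emma 9, Quinn 21. Quinn has a majority (≥16).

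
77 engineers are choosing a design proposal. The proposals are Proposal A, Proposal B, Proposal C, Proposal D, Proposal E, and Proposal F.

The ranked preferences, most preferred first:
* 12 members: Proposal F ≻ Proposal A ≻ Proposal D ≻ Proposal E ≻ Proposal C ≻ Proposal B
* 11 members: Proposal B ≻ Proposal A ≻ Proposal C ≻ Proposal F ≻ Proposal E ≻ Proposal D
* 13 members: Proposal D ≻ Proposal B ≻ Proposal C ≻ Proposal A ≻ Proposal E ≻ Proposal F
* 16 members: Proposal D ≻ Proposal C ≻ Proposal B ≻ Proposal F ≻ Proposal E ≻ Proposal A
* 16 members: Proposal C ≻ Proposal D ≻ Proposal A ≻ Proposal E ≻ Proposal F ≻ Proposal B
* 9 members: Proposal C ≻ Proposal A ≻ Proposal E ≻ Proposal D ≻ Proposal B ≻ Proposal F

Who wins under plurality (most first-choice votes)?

First-place votes: Proposal A 0, Proposal B 11, Proposal C 25, Proposal D 29, Proposal E 0, Proposal F 12.

Proposal D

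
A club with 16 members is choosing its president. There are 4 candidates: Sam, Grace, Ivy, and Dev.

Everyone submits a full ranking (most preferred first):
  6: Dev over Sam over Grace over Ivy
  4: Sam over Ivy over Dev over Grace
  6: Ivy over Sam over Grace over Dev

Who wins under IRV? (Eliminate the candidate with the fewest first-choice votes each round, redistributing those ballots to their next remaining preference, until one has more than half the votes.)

Round 1: Sam 4, Grace 0, Ivy 6, Dev 6. Grace eliminated.
Round 2: Sam 4, Ivy 6, Dev 6. Sam eliminated.
Round 3: Ivy 10, Dev 6. Ivy has a majority (≥9).

Ivy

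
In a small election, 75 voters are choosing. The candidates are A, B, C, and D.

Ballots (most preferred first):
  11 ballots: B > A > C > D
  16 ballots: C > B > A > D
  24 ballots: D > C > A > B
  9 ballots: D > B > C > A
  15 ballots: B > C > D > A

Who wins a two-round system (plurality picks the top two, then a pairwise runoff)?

Round 1 first-place votes: A 0, B 26, C 16, D 33. D and B advance.
Runoff: D is ranked above B on 33 ballots, B above D on 42.

B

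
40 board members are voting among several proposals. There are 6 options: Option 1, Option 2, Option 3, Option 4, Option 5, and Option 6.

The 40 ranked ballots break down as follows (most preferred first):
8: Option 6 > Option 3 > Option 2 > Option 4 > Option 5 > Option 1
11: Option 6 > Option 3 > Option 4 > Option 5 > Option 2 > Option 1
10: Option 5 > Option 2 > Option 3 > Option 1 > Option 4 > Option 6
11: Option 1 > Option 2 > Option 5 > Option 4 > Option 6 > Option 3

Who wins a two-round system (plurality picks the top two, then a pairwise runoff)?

Round 1 first-place votes: Option 1 11, Option 2 0, Option 3 0, Option 4 0, Option 5 10, Option 6 19. Option 6 and Option 1 advance.
Runoff: Option 6 is ranked above Option 1 on 19 ballots, Option 1 above Option 6 on 21.

Option 1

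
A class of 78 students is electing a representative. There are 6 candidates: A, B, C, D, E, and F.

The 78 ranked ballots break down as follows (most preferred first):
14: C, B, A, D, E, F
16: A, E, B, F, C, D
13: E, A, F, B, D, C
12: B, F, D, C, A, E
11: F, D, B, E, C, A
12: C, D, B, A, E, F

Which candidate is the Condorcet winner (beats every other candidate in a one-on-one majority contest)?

B

B vs A: 49–29
B vs C: 52–26
B vs D: 55–23
B vs E: 49–29
B vs F: 54–24
B beats every other candidate.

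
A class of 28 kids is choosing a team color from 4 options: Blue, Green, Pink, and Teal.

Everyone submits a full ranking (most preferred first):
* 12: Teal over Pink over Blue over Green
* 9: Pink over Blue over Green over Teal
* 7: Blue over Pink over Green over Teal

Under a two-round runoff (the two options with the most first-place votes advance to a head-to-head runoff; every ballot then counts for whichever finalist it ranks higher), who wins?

Pink

Round 1 first-place votes: Blue 7, Green 0, Pink 9, Teal 12. Teal and Pink advance.
Runoff: Teal is ranked above Pink on 12 ballots, Pink above Teal on 16.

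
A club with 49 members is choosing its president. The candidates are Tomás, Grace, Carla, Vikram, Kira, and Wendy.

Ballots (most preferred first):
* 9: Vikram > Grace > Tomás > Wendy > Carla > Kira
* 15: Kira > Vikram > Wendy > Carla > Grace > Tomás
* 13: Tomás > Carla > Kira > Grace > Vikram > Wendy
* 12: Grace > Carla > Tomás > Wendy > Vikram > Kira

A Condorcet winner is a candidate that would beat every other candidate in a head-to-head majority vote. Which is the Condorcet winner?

Carla

Carla vs Tomás: 27–22
Carla vs Grace: 28–21
Carla vs Vikram: 25–24
Carla vs Kira: 34–15
Carla vs Wendy: 25–24
Carla beats every other candidate.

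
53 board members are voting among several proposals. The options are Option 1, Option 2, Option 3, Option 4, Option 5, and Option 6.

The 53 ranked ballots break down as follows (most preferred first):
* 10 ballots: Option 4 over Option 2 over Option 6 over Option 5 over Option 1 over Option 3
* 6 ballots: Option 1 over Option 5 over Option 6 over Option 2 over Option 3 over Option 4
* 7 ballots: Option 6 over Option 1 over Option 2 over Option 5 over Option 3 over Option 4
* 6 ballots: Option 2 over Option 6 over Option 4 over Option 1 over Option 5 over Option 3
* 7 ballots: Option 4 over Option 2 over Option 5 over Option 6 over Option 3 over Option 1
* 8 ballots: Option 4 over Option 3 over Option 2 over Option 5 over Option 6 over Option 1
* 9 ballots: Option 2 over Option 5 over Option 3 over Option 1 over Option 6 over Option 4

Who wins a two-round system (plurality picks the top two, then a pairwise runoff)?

Round 1 first-place votes: Option 1 6, Option 2 15, Option 3 0, Option 4 25, Option 5 0, Option 6 7. Option 4 and Option 2 advance.
Runoff: Option 4 is ranked above Option 2 on 25 ballots, Option 2 above Option 4 on 28.

Option 2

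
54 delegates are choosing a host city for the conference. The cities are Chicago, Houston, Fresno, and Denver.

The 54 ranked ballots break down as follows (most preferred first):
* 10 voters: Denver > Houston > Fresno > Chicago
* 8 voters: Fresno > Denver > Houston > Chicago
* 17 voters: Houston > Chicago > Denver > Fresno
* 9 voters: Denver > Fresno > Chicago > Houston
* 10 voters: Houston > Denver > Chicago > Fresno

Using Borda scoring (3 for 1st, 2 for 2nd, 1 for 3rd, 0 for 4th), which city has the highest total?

Denver

Chicago: 10×0 + 8×0 + 17×2 + 9×1 + 10×1 = 53
Houston: 10×2 + 8×1 + 17×3 + 9×0 + 10×3 = 109
Fresno: 10×1 + 8×3 + 17×0 + 9×2 + 10×0 = 52
Denver: 10×3 + 8×2 + 17×1 + 9×3 + 10×2 = 110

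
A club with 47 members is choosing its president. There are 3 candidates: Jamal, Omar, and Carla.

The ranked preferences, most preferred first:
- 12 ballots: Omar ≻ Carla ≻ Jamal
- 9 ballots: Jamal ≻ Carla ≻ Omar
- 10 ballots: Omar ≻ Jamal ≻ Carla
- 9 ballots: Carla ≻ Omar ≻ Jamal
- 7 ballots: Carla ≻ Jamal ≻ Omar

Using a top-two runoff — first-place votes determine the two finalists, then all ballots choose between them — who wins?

Round 1 first-place votes: Jamal 9, Omar 22, Carla 16. Omar and Carla advance.
Runoff: Omar is ranked above Carla on 22 ballots, Carla above Omar on 25.

Carla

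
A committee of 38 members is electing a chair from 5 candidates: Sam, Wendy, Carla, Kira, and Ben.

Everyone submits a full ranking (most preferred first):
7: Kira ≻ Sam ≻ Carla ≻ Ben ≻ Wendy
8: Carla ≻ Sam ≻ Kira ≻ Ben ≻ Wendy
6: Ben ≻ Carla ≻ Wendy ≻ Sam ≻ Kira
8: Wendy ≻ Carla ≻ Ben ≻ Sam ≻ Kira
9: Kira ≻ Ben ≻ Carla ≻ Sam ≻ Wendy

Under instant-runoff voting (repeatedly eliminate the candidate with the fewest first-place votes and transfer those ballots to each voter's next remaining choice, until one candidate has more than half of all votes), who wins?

Round 1: Sam 0, Wendy 8, Carla 8, Kira 16, Ben 6. Sam eliminated.
Round 2: Wendy 8, Carla 8, Kira 16, Ben 6. Ben eliminated.
Round 3: Wendy 8, Carla 14, Kira 16. Wendy eliminated.
Round 4: Carla 22, Kira 16. Carla has a majority (≥20).

Carla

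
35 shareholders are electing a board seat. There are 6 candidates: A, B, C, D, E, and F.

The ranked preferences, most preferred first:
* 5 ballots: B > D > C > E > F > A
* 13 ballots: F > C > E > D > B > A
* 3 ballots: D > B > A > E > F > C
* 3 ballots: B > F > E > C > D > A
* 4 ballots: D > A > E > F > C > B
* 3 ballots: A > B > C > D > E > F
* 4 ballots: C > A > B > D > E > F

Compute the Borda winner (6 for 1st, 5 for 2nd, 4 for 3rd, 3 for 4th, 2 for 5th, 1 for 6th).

A: 5×1 + 13×1 + 3×4 + 3×1 + 4×5 + 3×6 + 4×5 = 91
B: 5×6 + 13×2 + 3×5 + 3×6 + 4×1 + 3×5 + 4×4 = 124
C: 5×4 + 13×5 + 3×1 + 3×3 + 4×2 + 3×4 + 4×6 = 141
D: 5×5 + 13×3 + 3×6 + 3×2 + 4×6 + 3×3 + 4×3 = 133
E: 5×3 + 13×4 + 3×3 + 3×4 + 4×4 + 3×2 + 4×2 = 118
F: 5×2 + 13×6 + 3×2 + 3×5 + 4×3 + 3×1 + 4×1 = 128

C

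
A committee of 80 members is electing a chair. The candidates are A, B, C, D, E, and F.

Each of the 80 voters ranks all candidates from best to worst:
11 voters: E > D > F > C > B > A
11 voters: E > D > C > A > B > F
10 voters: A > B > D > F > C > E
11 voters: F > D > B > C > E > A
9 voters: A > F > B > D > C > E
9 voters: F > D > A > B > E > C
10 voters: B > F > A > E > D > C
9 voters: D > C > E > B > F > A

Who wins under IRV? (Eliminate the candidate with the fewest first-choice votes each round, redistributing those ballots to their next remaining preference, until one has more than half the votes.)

Round 1: A 19, B 10, C 0, D 9, E 22, F 20. C eliminated.
Round 2: A 19, B 10, D 9, E 22, F 20. D eliminated.
Round 3: A 19, B 10, E 31, F 20. B eliminated.
Round 4: A 19, E 31, F 30. A eliminated.
Round 5: E 31, F 49. F has a majority (≥41).

F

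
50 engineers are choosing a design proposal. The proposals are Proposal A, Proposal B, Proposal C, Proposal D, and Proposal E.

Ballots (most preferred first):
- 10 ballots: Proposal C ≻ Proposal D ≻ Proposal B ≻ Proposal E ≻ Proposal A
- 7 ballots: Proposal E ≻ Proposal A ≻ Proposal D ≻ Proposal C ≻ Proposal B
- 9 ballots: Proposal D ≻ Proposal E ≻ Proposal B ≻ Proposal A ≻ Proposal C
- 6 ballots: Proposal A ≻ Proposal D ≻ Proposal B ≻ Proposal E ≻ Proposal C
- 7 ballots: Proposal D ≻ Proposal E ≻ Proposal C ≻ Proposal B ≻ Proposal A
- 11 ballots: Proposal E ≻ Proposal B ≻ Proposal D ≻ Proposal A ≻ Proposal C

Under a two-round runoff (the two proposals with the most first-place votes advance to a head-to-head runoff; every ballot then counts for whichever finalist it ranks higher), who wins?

Round 1 first-place votes: Proposal A 6, Proposal B 0, Proposal C 10, Proposal D 16, Proposal E 18. Proposal E and Proposal D advance.
Runoff: Proposal E is ranked above Proposal D on 18 ballots, Proposal D above Proposal E on 32.

Proposal D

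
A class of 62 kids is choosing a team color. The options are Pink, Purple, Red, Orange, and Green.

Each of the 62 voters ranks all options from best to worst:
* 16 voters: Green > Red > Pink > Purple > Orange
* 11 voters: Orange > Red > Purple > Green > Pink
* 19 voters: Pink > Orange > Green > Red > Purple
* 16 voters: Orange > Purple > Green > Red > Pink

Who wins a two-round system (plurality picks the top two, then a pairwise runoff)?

Pink

Round 1 first-place votes: Pink 19, Purple 0, Red 0, Orange 27, Green 16. Orange and Pink advance.
Runoff: Orange is ranked above Pink on 27 ballots, Pink above Orange on 35.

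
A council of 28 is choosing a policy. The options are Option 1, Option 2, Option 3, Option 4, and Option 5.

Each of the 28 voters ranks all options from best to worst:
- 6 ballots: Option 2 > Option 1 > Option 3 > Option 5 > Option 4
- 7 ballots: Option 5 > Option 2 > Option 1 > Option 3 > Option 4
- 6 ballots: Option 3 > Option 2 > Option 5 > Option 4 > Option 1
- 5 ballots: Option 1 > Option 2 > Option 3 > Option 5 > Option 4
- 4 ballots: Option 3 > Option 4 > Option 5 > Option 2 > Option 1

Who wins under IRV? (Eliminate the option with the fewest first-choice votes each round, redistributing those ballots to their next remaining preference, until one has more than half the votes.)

Round 1: Option 1 5, Option 2 6, Option 3 10, Option 4 0, Option 5 7. Option 4 eliminated.
Round 2: Option 1 5, Option 2 6, Option 3 10, Option 5 7. Option 1 eliminated.
Round 3: Option 2 11, Option 3 10, Option 5 7. Option 5 eliminated.
Round 4: Option 2 18, Option 3 10. Option 2 has a majority (≥15).

Option 2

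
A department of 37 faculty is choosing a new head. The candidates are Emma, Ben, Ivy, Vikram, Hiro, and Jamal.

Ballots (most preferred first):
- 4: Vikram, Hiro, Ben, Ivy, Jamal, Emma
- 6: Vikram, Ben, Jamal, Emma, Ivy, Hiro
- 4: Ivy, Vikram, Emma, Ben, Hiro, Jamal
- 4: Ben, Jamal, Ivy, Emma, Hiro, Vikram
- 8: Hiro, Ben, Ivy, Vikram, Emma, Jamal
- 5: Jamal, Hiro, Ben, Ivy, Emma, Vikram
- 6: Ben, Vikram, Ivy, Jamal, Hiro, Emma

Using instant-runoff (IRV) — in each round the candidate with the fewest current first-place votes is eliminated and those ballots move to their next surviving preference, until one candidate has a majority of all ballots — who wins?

Round 1: Emma 0, Ben 10, Ivy 4, Vikram 10, Hiro 8, Jamal 5. Emma eliminated.
Round 2: Ben 10, Ivy 4, Vikram 10, Hiro 8, Jamal 5. Ivy eliminated.
Round 3: Ben 10, Vikram 14, Hiro 8, Jamal 5. Jamal eliminated.
Round 4: Ben 10, Vikram 14, Hiro 13. Ben eliminated.
Round 5: Vikram 20, Hiro 17. Vikram has a majority (≥19).

Vikram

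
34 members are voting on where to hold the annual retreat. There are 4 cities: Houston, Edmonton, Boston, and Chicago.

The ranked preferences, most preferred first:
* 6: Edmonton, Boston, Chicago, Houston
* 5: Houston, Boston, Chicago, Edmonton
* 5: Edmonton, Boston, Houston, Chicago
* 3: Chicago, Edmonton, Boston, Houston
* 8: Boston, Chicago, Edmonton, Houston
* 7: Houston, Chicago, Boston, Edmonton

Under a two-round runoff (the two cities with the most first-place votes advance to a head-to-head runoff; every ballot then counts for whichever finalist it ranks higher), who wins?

Edmonton

Round 1 first-place votes: Houston 12, Edmonton 11, Boston 8, Chicago 3. Houston and Edmonton advance.
Runoff: Houston is ranked above Edmonton on 12 ballots, Edmonton above Houston on 22.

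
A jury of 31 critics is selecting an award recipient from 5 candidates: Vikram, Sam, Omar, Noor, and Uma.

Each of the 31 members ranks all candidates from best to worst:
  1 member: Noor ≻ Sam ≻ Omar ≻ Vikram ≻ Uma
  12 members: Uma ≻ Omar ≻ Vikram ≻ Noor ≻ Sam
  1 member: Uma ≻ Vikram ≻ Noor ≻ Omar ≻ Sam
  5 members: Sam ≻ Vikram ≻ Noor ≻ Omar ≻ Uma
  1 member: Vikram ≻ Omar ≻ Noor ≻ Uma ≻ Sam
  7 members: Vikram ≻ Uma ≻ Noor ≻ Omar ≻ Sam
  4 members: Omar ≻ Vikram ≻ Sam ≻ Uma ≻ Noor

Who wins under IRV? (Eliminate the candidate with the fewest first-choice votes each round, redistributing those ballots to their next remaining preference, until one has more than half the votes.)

Round 1: Vikram 8, Sam 5, Omar 4, Noor 1, Uma 13. Noor eliminated.
Round 2: Vikram 8, Sam 6, Omar 4, Uma 13. Omar eliminated.
Round 3: Vikram 12, Sam 6, Uma 13. Sam eliminated.
Round 4: Vikram 18, Uma 13. Vikram has a majority (≥16).

Vikram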